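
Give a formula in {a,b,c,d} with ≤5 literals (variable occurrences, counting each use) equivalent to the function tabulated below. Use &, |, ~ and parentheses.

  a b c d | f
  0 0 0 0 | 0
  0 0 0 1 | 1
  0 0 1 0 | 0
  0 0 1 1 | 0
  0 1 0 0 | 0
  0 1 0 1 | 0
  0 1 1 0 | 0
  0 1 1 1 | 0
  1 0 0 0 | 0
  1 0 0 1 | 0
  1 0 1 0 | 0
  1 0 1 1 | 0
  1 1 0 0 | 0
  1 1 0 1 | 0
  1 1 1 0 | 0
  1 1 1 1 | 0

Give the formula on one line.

((~d | ~c) & ((d & ~b) & ~a))

  ~d = 1010101010101010
  ~c = 1100110011001100
  (~d | ~c) = 1110111011101110
  ~b = 1111000011110000
  (d & ~b) = 0101000001010000
  ~a = 1111111100000000
  ((d & ~b) & ~a) = 0101000000000000
  ((~d | ~c) & ((d & ~b) & ~a)) = 0100000000000000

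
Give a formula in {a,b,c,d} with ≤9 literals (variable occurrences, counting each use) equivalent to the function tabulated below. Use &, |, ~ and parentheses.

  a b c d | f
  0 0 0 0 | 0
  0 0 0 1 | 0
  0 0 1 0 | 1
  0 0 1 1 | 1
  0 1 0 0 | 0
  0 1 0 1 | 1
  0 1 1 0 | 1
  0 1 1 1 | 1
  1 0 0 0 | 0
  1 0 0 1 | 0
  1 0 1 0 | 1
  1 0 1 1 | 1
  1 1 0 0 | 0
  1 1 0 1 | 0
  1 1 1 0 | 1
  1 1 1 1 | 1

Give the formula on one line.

((((b & ~a) & (b & d)) & ~c) | c)

  ~a = 1111111100000000
  (b & ~a) = 0000111100000000
  (b & d) = 0000010100000101
  ((b & ~a) & (b & d)) = 0000010100000000
  ~c = 1100110011001100
  (((b & ~a) & (b & d)) & ~c) = 0000010000000000
  ((((b & ~a) & (b & d)) & ~c) | c) = 0011011100110011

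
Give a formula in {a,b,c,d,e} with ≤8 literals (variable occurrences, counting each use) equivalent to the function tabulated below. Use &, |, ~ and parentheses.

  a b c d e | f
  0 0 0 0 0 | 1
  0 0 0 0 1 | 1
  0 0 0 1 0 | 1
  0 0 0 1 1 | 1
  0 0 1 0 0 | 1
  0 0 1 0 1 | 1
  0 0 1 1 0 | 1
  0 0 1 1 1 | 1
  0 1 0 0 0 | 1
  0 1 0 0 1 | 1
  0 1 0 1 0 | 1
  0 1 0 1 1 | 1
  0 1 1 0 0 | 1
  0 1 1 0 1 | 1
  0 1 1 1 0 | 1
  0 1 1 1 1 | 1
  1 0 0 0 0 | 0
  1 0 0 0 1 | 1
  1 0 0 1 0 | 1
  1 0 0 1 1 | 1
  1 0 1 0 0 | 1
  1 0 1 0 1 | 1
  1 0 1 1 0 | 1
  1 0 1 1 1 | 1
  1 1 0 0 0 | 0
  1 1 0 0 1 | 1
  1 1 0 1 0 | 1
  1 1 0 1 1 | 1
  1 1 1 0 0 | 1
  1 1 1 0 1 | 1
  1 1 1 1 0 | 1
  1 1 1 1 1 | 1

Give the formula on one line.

(((~c & e) | c) | (d | ~a))

  ~c = 11110000111100001111000011110000
  (~c & e) = 01010000010100000101000001010000
  ((~c & e) | c) = 01011111010111110101111101011111
  ~a = 11111111111111110000000000000000
  (d | ~a) = 11111111111111110011001100110011
  (((~c & e) | c) | (d | ~a)) = 11111111111111110111111101111111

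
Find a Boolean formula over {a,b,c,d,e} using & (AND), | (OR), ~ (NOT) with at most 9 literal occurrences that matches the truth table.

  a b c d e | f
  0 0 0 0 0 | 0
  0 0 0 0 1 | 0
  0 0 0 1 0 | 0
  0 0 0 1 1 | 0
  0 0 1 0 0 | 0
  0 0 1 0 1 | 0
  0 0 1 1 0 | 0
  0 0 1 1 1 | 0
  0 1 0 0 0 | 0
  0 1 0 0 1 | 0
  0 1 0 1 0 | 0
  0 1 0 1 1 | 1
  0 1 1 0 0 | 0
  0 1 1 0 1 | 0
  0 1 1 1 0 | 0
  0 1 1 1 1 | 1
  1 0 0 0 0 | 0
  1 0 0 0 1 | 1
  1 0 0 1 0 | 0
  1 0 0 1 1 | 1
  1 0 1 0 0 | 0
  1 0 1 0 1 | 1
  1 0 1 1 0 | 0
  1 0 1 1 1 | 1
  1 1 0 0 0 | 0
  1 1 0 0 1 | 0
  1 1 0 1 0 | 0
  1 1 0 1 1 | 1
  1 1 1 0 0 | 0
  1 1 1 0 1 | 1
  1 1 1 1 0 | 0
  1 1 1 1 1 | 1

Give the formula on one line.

(((e & (d & b)) | (a & (~b | c))) & e)

  (d & b) = 00000000001100110000000000110011
  (e & (d & b)) = 00000000000100010000000000010001
  ~b = 11111111000000001111111100000000
  (~b | c) = 11111111000011111111111100001111
  (a & (~b | c)) = 00000000000000001111111100001111
  ((e & (d & b)) | (a & (~b | c))) = 00000000000100011111111100011111
  (((e & (d & b)) | (a & (~b | c))) & e) = 00000000000100010101010100010101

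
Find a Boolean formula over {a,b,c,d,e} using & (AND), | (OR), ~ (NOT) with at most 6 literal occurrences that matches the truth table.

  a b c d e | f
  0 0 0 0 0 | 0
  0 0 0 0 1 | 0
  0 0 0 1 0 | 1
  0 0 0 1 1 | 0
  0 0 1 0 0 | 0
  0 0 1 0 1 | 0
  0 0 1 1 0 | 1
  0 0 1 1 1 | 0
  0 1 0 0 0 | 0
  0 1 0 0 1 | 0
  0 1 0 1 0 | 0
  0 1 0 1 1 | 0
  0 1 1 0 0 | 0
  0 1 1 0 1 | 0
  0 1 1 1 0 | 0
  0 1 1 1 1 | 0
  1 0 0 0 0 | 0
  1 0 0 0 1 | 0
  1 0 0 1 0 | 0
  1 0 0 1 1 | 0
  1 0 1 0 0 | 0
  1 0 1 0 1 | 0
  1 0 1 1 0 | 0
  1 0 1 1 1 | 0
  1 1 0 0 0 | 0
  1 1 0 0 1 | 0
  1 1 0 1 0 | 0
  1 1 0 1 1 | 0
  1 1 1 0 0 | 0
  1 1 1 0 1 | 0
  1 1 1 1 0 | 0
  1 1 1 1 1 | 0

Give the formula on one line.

(~e & (~b & ((b | (d | e)) & ~a)))

  ~e = 10101010101010101010101010101010
  ~b = 11111111000000001111111100000000
  (d | e) = 01110111011101110111011101110111
  (b | (d | e)) = 01110111111111110111011111111111
  ~a = 11111111111111110000000000000000
  ((b | (d | e)) & ~a) = 01110111111111110000000000000000
  (~b & ((b | (d | e)) & ~a)) = 01110111000000000000000000000000
  (~e & (~b & ((b | (d | e)) & ~a))) = 00100010000000000000000000000000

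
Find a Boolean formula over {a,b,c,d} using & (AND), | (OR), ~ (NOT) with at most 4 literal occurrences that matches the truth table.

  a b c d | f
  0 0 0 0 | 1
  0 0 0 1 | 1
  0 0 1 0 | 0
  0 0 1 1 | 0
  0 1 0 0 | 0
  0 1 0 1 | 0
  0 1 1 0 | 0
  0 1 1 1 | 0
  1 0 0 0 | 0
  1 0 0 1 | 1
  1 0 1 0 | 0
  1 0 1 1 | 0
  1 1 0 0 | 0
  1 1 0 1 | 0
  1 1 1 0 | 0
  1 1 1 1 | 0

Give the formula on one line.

((~b & ~c) & (~a | d))

  ~b = 1111000011110000
  ~c = 1100110011001100
  (~b & ~c) = 1100000011000000
  ~a = 1111111100000000
  (~a | d) = 1111111101010101
  ((~b & ~c) & (~a | d)) = 1100000001000000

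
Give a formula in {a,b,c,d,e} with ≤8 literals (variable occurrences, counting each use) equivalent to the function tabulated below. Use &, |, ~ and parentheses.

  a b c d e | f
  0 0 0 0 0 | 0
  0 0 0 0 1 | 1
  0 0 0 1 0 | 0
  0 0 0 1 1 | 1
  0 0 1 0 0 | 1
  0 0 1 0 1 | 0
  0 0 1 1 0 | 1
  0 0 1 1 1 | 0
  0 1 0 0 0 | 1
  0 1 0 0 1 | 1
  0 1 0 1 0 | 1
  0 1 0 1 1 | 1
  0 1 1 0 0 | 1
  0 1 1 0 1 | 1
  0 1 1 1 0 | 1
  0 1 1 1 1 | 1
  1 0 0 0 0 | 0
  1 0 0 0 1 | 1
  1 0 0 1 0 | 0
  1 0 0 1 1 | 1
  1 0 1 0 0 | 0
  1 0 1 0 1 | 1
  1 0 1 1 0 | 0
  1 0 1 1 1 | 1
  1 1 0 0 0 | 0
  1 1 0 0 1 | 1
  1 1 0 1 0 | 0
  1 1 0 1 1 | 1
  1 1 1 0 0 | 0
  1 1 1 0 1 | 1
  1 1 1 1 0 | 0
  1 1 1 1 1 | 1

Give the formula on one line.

((((~e | b) & (b | c)) & ~a) | ((~c | a) & e))

  ~e = 10101010101010101010101010101010
  (~e | b) = 10101010111111111010101011111111
  (b | c) = 00001111111111110000111111111111
  ((~e | b) & (b | c)) = 00001010111111110000101011111111
  ~a = 11111111111111110000000000000000
  (((~e | b) & (b | c)) & ~a) = 00001010111111110000000000000000
  ~c = 11110000111100001111000011110000
  (~c | a) = 11110000111100001111111111111111
  ((~c | a) & e) = 01010000010100000101010101010101
  ((((~e | b) & (b | c)) & ~a) | ((~c | a) & e)) = 01011010111111110101010101010101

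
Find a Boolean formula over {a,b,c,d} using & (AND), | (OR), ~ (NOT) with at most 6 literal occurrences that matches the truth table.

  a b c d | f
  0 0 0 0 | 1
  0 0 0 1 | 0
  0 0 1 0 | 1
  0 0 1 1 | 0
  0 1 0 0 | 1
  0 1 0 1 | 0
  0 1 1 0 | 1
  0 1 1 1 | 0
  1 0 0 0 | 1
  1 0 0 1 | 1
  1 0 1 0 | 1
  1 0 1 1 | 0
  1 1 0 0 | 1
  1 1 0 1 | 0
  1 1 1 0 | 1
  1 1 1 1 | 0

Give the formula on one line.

(~d | (~c & (~b & a)))

  ~d = 1010101010101010
  ~c = 1100110011001100
  ~b = 1111000011110000
  (~b & a) = 0000000011110000
  (~c & (~b & a)) = 0000000011000000
  (~d | (~c & (~b & a))) = 1010101011101010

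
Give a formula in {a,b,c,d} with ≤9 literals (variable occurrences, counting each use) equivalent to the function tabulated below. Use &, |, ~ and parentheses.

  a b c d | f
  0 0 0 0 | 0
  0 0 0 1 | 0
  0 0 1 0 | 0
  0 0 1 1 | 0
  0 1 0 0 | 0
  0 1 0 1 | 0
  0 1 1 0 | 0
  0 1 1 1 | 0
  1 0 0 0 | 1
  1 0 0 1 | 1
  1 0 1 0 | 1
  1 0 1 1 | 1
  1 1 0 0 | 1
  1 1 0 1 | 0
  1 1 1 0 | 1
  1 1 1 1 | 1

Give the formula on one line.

  (a & d) = 0000000001010101
  (b | (a & d)) = 0000111101011111
  ~b = 1111000011110000
  (c | ~b) = 1111001111110011
  ~d = 1010101010101010
  ((c | ~b) | ~d) = 1111101111111011
  (a & ((c | ~b) | ~d)) = 0000000011111011
  ((b | (a & d)) & (a & ((c | ~b) | ~d))) = 0000000001011011
  (a & ~b) = 0000000011110000
  (((b | (a & d)) & (a & ((c | ~b) | ~d))) | (a & ~b)) = 0000000011111011

(((b | (a & d)) & (a & ((c | ~b) | ~d))) | (a & ~b))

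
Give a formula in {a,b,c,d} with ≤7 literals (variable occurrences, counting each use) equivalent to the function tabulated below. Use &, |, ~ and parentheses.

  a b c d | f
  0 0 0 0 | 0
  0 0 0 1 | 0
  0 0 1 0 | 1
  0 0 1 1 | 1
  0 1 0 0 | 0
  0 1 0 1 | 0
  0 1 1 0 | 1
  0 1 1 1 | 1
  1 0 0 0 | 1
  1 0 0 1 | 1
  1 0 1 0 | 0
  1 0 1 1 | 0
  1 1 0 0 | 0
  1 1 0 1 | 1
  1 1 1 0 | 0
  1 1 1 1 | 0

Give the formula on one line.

  ~c = 1100110011001100
  (~c & a) = 0000000011001100
  ~b = 1111000011110000
  (~b | d) = 1111010111110101
  ((~c & a) & (~b | d)) = 0000000011000100
  ~a = 1111111100000000
  (~a & c) = 0011001100000000
  (((~c & a) & (~b | d)) | (~a & c)) = 0011001111000100

(((~c & a) & (~b | d)) | (~a & c))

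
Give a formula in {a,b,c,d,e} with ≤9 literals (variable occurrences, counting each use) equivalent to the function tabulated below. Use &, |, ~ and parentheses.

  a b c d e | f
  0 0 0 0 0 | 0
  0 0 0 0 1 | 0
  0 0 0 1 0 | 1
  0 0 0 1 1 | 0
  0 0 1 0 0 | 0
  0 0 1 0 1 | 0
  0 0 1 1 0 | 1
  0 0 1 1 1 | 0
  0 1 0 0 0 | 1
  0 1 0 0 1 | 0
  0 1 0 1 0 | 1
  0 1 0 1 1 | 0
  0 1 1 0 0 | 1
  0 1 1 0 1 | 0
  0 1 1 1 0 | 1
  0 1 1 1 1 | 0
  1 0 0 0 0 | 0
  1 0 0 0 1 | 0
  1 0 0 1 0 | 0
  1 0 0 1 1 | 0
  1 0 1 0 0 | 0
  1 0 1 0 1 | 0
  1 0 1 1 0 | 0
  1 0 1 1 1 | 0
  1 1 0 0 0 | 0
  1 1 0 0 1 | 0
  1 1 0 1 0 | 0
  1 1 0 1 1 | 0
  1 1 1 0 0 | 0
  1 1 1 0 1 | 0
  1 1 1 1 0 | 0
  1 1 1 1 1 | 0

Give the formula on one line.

((~e & ~a) & ((~a & (b | e)) | d))

  ~e = 10101010101010101010101010101010
  ~a = 11111111111111110000000000000000
  (~e & ~a) = 10101010101010100000000000000000
  (b | e) = 01010101111111110101010111111111
  (~a & (b | e)) = 01010101111111110000000000000000
  ((~a & (b | e)) | d) = 01110111111111110011001100110011
  ((~e & ~a) & ((~a & (b | e)) | d)) = 00100010101010100000000000000000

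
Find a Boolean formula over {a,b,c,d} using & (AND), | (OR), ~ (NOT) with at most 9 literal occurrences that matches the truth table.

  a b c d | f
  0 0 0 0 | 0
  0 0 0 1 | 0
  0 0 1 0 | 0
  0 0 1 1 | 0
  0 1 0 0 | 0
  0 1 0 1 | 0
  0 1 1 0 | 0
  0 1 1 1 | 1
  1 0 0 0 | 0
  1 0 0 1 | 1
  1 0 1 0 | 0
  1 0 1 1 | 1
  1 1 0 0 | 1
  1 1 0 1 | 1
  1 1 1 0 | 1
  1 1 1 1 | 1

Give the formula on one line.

  (b & c) = 0000001100000011
  (a | (b & c)) = 0000001111111111
  (a | d) = 0101010111111111
  ((a | (b & c)) & (a | d)) = 0000000111111111
  (b | d) = 0101111101011111
  (((a | (b & c)) & (a | d)) & (b | d)) = 0000000101011111

(((a | (b & c)) & (a | d)) & (b | d))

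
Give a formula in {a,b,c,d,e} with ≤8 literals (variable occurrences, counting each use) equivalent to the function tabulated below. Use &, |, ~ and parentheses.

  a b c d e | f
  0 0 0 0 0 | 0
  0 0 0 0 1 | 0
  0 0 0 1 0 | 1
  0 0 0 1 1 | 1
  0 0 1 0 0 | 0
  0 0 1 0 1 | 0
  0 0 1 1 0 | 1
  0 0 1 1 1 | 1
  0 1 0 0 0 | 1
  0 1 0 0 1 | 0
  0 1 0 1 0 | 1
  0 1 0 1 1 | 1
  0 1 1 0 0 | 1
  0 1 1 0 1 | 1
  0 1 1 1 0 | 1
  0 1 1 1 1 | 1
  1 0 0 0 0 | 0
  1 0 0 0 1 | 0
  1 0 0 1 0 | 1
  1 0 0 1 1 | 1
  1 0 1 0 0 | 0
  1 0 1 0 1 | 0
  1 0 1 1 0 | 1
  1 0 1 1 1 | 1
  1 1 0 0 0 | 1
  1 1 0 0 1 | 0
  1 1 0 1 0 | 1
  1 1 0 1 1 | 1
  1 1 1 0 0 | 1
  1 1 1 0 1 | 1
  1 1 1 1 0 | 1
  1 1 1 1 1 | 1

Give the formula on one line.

(((d & a) | (b & c)) | (d | (~e & b)))

  (d & a) = 00000000000000000011001100110011
  (b & c) = 00000000000011110000000000001111
  ((d & a) | (b & c)) = 00000000000011110011001100111111
  ~e = 10101010101010101010101010101010
  (~e & b) = 00000000101010100000000010101010
  (d | (~e & b)) = 00110011101110110011001110111011
  (((d & a) | (b & c)) | (d | (~e & b))) = 00110011101111110011001110111111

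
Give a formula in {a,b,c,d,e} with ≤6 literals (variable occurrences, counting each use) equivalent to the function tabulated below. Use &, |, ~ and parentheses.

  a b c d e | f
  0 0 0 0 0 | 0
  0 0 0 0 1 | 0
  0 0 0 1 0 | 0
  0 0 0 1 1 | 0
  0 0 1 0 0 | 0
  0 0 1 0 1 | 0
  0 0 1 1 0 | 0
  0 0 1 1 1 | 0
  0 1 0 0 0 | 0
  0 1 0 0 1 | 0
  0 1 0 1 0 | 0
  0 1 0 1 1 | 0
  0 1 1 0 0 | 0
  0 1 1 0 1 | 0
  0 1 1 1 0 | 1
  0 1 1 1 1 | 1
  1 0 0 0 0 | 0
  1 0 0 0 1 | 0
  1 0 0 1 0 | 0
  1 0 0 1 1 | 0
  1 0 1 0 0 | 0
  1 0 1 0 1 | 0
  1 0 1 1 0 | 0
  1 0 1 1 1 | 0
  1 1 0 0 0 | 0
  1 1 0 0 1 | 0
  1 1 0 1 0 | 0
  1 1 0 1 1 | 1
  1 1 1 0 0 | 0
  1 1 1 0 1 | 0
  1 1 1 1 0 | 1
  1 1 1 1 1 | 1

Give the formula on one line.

  ~b = 11111111000000001111111100000000
  (c | ~b) = 11111111000011111111111100001111
  (e & a) = 00000000000000000101010101010101
  ((c | ~b) | (e & a)) = 11111111000011111111111101011111
  (((c | ~b) | (e & a)) & d) = 00110011000000110011001100010011
  ((((c | ~b) | (e & a)) & d) & b) = 00000000000000110000000000010011

((((c | ~b) | (e & a)) & d) & b)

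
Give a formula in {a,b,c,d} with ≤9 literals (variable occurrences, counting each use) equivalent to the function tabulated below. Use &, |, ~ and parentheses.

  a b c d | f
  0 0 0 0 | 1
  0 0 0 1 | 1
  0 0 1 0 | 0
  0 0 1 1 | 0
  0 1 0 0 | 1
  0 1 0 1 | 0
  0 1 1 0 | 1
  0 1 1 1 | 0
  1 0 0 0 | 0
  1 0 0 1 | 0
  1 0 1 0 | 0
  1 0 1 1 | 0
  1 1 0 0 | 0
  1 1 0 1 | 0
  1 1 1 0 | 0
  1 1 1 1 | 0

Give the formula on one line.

  ~a = 1111111100000000
  ~d = 1010101010101010
  (~d & a) = 0000000010101010
  ~c = 1100110011001100
  ((~d & a) | ~c) = 1100110011101110
  ~b = 1111000011110000
  (((~d & a) | ~c) & ~b) = 1100000011100000
  (~d | (((~d & a) | ~c) & ~b)) = 1110101011101010
  (d | b) = 0101111101011111
  ((d | b) | ~c) = 1101111111011111
  ((~d | (((~d & a) | ~c) & ~b)) & ((d | b) | ~c)) = 1100101011001010
  (~a & ((~d | (((~d & a) | ~c) & ~b)) & ((d | b) | ~c))) = 1100101000000000

(~a & ((~d | (((~d & a) | ~c) & ~b)) & ((d | b) | ~c)))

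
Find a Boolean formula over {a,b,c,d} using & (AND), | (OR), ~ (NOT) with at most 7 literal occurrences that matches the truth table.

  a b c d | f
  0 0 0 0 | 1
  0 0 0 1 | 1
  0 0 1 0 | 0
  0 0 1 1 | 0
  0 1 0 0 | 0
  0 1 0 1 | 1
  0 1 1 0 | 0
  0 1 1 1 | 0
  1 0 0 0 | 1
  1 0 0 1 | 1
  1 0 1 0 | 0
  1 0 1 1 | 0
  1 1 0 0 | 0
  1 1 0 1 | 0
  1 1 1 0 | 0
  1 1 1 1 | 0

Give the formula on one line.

(~c & (~b | (~a & d)))

  ~c = 1100110011001100
  ~b = 1111000011110000
  ~a = 1111111100000000
  (~a & d) = 0101010100000000
  (~b | (~a & d)) = 1111010111110000
  (~c & (~b | (~a & d))) = 1100010011000000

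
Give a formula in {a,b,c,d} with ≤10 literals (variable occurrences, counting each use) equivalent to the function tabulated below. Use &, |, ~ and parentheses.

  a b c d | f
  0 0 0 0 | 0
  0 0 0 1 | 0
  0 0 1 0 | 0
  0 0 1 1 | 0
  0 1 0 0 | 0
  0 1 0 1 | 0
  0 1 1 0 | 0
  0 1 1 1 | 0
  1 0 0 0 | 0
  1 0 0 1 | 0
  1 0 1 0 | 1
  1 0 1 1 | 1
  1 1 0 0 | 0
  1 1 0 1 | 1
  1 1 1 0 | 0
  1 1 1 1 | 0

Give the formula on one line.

((c | ((a & b) | (c & b))) & ((~b & a) | (~c & d)))

  (a & b) = 0000000000001111
  (c & b) = 0000001100000011
  ((a & b) | (c & b)) = 0000001100001111
  (c | ((a & b) | (c & b))) = 0011001100111111
  ~b = 1111000011110000
  (~b & a) = 0000000011110000
  ~c = 1100110011001100
  (~c & d) = 0100010001000100
  ((~b & a) | (~c & d)) = 0100010011110100
  ((c | ((a & b) | (c & b))) & ((~b & a) | (~c & d))) = 0000000000110100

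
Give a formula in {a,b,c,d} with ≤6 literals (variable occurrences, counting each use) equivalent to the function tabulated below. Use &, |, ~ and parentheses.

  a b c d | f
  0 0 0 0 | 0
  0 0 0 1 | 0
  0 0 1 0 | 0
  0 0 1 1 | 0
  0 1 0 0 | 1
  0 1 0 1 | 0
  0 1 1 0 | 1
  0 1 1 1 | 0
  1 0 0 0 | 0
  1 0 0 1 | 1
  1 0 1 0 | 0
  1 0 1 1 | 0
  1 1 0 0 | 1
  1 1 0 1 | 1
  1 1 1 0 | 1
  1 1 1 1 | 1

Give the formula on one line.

(((d & ~c) | b) & (a | ~d))

  ~c = 1100110011001100
  (d & ~c) = 0100010001000100
  ((d & ~c) | b) = 0100111101001111
  ~d = 1010101010101010
  (a | ~d) = 1010101011111111
  (((d & ~c) | b) & (a | ~d)) = 0000101001001111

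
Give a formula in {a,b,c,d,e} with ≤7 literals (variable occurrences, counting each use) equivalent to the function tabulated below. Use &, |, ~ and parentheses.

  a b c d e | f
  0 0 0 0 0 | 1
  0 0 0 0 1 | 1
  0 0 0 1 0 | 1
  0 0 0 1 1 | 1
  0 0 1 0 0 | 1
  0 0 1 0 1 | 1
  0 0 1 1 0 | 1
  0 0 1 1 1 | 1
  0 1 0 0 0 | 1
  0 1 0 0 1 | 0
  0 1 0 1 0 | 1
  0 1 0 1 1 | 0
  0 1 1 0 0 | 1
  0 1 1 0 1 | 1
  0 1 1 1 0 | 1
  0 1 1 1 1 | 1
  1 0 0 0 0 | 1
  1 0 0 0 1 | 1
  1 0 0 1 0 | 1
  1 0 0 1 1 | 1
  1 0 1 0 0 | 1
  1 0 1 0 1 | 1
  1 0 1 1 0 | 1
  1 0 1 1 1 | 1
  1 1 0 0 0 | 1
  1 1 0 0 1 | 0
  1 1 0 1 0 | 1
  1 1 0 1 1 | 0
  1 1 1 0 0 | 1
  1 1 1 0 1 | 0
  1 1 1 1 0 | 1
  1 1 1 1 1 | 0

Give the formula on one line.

(((~a & e) & (~b | c)) | ((b & ~e) | ~b))

  ~a = 11111111111111110000000000000000
  (~a & e) = 01010101010101010000000000000000
  ~b = 11111111000000001111111100000000
  (~b | c) = 11111111000011111111111100001111
  ((~a & e) & (~b | c)) = 01010101000001010000000000000000
  ~e = 10101010101010101010101010101010
  (b & ~e) = 00000000101010100000000010101010
  ((b & ~e) | ~b) = 11111111101010101111111110101010
  (((~a & e) & (~b | c)) | ((b & ~e) | ~b)) = 11111111101011111111111110101010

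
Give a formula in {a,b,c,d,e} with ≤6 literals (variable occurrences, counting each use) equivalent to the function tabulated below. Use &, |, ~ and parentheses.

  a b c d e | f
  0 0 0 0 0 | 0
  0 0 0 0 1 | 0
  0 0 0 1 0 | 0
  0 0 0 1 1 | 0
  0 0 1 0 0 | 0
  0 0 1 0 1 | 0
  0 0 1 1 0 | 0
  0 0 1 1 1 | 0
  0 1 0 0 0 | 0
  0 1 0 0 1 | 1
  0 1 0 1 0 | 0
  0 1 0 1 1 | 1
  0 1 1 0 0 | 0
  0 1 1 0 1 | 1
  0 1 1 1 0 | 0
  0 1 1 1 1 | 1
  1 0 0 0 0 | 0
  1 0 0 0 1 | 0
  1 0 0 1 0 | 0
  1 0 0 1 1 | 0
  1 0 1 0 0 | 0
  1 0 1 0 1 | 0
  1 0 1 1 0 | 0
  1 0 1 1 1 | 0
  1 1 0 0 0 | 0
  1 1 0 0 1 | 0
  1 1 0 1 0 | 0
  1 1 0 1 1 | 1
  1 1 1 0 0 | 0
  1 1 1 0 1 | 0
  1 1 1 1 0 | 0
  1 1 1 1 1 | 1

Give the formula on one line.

(((d | ~a) & b) & (~b | e))

  ~a = 11111111111111110000000000000000
  (d | ~a) = 11111111111111110011001100110011
  ((d | ~a) & b) = 00000000111111110000000000110011
  ~b = 11111111000000001111111100000000
  (~b | e) = 11111111010101011111111101010101
  (((d | ~a) & b) & (~b | e)) = 00000000010101010000000000010001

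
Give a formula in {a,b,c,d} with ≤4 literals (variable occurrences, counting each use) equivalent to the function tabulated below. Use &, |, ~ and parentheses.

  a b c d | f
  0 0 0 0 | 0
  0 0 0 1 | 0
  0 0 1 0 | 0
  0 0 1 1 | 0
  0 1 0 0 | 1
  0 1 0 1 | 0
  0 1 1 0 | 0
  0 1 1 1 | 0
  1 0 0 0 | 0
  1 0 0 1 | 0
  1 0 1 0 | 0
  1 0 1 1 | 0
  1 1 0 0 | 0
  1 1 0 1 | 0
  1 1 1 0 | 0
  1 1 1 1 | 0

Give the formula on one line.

(~c & ((~d & b) & ~a))

  ~c = 1100110011001100
  ~d = 1010101010101010
  (~d & b) = 0000101000001010
  ~a = 1111111100000000
  ((~d & b) & ~a) = 0000101000000000
  (~c & ((~d & b) & ~a)) = 0000100000000000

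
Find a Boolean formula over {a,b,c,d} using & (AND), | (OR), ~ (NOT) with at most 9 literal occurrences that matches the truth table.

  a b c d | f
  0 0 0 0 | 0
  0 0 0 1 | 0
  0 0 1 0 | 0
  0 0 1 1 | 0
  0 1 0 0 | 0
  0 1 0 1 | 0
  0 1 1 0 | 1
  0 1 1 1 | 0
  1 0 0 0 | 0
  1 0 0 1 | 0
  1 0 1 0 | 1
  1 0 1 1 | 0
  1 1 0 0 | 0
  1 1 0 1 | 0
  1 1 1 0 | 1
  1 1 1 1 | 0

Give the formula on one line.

((c & ((a & (~b | d)) | b)) & ~d)

  ~b = 1111000011110000
  (~b | d) = 1111010111110101
  (a & (~b | d)) = 0000000011110101
  ((a & (~b | d)) | b) = 0000111111111111
  (c & ((a & (~b | d)) | b)) = 0000001100110011
  ~d = 1010101010101010
  ((c & ((a & (~b | d)) | b)) & ~d) = 0000001000100010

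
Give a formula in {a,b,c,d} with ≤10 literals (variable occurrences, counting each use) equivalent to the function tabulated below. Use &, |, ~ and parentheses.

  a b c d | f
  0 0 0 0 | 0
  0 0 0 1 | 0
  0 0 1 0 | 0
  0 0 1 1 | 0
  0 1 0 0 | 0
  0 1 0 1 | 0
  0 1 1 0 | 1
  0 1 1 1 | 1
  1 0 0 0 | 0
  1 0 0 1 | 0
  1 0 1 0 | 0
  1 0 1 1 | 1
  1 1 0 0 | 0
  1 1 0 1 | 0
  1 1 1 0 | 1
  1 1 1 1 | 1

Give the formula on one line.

((c & b) | ((~b & (c & a)) & ((~c | ~a) | d)))

  (c & b) = 0000001100000011
  ~b = 1111000011110000
  (c & a) = 0000000000110011
  (~b & (c & a)) = 0000000000110000
  ~c = 1100110011001100
  ~a = 1111111100000000
  (~c | ~a) = 1111111111001100
  ((~c | ~a) | d) = 1111111111011101
  ((~b & (c & a)) & ((~c | ~a) | d)) = 0000000000010000
  ((c & b) | ((~b & (c & a)) & ((~c | ~a) | d))) = 0000001100010011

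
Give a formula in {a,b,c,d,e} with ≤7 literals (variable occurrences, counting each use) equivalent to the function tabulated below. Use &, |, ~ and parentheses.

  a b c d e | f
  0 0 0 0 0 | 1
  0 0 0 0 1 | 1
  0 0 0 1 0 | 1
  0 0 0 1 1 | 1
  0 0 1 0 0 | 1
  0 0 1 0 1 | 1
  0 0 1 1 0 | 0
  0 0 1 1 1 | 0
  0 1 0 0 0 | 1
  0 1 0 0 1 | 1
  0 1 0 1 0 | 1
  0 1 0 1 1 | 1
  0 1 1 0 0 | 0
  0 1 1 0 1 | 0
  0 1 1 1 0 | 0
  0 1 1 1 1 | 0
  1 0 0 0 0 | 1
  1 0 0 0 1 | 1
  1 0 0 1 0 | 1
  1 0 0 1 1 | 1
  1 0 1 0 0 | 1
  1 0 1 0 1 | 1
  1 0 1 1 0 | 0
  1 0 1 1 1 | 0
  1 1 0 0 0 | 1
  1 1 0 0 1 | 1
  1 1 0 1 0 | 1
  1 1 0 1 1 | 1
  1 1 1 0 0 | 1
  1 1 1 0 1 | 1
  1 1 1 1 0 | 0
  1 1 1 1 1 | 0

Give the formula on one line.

((~d & (~b | a)) | ~c)

  ~d = 11001100110011001100110011001100
  ~b = 11111111000000001111111100000000
  (~b | a) = 11111111000000001111111111111111
  (~d & (~b | a)) = 11001100000000001100110011001100
  ~c = 11110000111100001111000011110000
  ((~d & (~b | a)) | ~c) = 11111100111100001111110011111100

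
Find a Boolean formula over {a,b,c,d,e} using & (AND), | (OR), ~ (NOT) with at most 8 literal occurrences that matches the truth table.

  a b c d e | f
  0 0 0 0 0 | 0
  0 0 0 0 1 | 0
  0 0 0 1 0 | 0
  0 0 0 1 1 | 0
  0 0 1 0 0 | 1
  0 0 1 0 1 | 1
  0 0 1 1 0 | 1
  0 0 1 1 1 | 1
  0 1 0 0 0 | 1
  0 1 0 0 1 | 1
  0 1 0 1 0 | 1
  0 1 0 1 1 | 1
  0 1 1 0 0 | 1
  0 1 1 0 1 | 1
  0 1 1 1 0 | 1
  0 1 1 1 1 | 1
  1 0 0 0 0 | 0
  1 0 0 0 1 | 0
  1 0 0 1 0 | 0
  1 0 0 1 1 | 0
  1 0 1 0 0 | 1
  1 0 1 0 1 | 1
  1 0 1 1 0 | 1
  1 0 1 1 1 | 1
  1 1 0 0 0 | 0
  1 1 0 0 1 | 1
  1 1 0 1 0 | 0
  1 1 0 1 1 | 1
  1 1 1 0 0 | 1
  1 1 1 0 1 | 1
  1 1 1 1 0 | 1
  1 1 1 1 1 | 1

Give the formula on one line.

  ~c = 11110000111100001111000011110000
  (~c & b) = 00000000111100000000000011110000
  ~a = 11111111111111110000000000000000
  (~a | e) = 11111111111111110101010101010101
  ((~c & b) & (~a | e)) = 00000000111100000000000001010000
  (c | ((~c & b) & (~a | e))) = 00001111111111110000111101011111

(c | ((~c & b) & (~a | e)))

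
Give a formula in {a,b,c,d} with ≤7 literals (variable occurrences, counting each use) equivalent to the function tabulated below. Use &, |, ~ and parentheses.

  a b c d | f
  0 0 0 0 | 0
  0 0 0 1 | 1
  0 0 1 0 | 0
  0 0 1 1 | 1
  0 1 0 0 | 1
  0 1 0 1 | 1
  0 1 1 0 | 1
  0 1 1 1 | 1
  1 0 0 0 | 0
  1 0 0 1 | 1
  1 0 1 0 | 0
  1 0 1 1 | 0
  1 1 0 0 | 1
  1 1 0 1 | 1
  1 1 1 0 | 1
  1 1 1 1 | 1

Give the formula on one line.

  ~a = 1111111100000000
  (~a & d) = 0101010100000000
  (b | (~a & d)) = 0101111100001111
  ~d = 1010101010101010
  ~c = 1100110011001100
  (~d | ~c) = 1110111011101110
  (b | d) = 0101111101011111
  ((~d | ~c) & (b | d)) = 0100111001001110
  ((b | (~a & d)) | ((~d | ~c) & (b | d))) = 0101111101001111

((b | (~a & d)) | ((~d | ~c) & (b | d)))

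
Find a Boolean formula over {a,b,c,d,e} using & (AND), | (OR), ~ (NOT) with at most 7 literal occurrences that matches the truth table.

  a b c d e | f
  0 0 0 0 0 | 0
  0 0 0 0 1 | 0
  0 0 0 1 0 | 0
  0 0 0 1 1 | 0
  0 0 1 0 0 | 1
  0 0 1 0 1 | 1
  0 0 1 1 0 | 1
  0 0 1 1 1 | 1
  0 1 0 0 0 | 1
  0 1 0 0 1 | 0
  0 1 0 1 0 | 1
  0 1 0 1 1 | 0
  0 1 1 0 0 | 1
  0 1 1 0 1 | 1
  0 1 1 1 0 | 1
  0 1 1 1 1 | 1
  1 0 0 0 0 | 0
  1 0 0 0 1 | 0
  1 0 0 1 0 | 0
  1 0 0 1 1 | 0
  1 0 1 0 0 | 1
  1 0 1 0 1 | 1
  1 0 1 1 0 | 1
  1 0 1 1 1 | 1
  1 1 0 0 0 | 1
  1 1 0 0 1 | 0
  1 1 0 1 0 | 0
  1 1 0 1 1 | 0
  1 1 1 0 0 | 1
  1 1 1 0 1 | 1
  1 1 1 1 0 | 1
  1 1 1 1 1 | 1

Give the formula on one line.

  ~a = 11111111111111110000000000000000
  ~d = 11001100110011001100110011001100
  (~a | ~d) = 11111111111111111100110011001100
  ~e = 10101010101010101010101010101010
  (c & e) = 00000101000001010000010100000101
  (~e | (c & e)) = 10101111101011111010111110101111
  ((~e | (c & e)) & b) = 00000000101011110000000010101111
  ((~a | ~d) & ((~e | (c & e)) & b)) = 00000000101011110000000010001100
  (((~a | ~d) & ((~e | (c & e)) & b)) | c) = 00001111101011110000111110001111

(((~a | ~d) & ((~e | (c & e)) & b)) | c)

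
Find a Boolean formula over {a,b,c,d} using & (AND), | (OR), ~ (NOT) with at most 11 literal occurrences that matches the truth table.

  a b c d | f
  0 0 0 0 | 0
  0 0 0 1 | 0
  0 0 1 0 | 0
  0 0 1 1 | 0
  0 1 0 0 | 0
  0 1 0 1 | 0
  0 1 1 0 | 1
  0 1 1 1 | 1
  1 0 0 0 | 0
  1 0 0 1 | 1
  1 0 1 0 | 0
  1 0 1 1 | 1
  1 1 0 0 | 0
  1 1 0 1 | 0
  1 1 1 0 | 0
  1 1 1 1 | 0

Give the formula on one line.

(((b & ~a) & c) | (((a | (~a & ~d)) & (~b | ~d)) & d))

  ~a = 1111111100000000
  (b & ~a) = 0000111100000000
  ((b & ~a) & c) = 0000001100000000
  ~d = 1010101010101010
  (~a & ~d) = 1010101000000000
  (a | (~a & ~d)) = 1010101011111111
  ~b = 1111000011110000
  (~b | ~d) = 1111101011111010
  ((a | (~a & ~d)) & (~b | ~d)) = 1010101011111010
  (((a | (~a & ~d)) & (~b | ~d)) & d) = 0000000001010000
  (((b & ~a) & c) | (((a | (~a & ~d)) & (~b | ~d)) & d)) = 0000001101010000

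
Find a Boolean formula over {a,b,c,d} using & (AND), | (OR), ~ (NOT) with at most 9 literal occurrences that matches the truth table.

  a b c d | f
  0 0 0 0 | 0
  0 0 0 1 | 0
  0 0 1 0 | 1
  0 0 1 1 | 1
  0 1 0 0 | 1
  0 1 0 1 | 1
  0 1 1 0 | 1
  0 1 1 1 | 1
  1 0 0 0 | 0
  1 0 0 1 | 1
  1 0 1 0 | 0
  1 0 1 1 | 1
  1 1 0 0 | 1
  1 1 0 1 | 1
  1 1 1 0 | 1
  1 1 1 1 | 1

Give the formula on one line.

((a & (d | b)) | ((c & ~a) | ((~d | ~c) & b)))

  (d | b) = 0101111101011111
  (a & (d | b)) = 0000000001011111
  ~a = 1111111100000000
  (c & ~a) = 0011001100000000
  ~d = 1010101010101010
  ~c = 1100110011001100
  (~d | ~c) = 1110111011101110
  ((~d | ~c) & b) = 0000111000001110
  ((c & ~a) | ((~d | ~c) & b)) = 0011111100001110
  ((a & (d | b)) | ((c & ~a) | ((~d | ~c) & b))) = 0011111101011111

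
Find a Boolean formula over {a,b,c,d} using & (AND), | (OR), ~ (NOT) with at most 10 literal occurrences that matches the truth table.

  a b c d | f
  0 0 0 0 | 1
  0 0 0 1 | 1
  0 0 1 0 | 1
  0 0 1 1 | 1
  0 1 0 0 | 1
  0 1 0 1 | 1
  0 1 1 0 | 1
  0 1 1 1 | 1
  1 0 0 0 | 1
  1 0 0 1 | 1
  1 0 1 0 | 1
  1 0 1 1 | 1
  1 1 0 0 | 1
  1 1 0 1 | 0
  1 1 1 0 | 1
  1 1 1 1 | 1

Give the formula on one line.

  ~a = 1111111100000000
  (b | ~a) = 1111111100001111
  ~d = 1010101010101010
  ((b | ~a) & ~d) = 1010101000001010
  ~b = 1111000011110000
  (~b | ~a) = 1111111111110000
  (((b | ~a) & ~d) | (~b | ~a)) = 1111111111111010
  ~c = 1100110011001100
  (~a & ~c) = 1100110000000000
  ((~a & ~c) | c) = 1111111100110011
  ((((b | ~a) & ~d) | (~b | ~a)) | ((~a & ~c) | c)) = 1111111111111011

((((b | ~a) & ~d) | (~b | ~a)) | ((~a & ~c) | c))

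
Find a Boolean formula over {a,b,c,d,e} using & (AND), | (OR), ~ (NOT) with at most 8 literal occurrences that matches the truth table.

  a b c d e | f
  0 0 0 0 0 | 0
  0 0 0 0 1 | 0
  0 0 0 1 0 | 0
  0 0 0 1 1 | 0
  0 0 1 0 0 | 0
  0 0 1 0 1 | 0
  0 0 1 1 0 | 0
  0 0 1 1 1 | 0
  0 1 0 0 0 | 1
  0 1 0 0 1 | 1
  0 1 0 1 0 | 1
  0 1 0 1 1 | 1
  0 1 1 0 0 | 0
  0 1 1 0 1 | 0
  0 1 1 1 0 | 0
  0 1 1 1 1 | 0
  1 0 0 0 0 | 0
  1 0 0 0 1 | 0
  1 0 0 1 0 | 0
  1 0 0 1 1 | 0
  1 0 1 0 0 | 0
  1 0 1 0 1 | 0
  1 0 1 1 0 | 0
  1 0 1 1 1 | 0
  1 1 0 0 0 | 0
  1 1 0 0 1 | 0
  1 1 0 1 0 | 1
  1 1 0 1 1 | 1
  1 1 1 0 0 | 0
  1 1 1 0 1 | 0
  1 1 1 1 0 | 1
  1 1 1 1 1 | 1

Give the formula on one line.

(((d | ~a) | ~b) & (b & (a | ~c)))

  ~a = 11111111111111110000000000000000
  (d | ~a) = 11111111111111110011001100110011
  ~b = 11111111000000001111111100000000
  ((d | ~a) | ~b) = 11111111111111111111111100110011
  ~c = 11110000111100001111000011110000
  (a | ~c) = 11110000111100001111111111111111
  (b & (a | ~c)) = 00000000111100000000000011111111
  (((d | ~a) | ~b) & (b & (a | ~c))) = 00000000111100000000000000110011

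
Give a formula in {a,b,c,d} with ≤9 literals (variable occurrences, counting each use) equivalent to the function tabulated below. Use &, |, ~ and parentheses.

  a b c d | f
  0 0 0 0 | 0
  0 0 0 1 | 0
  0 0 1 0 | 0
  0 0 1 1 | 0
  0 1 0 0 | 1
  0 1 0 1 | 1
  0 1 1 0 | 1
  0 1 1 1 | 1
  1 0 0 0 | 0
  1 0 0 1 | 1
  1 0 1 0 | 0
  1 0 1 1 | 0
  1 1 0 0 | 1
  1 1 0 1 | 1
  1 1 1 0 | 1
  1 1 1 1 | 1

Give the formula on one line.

  ~a = 1111111100000000
  ~c = 1100110011001100
  (~a | ~c) = 1111111111001100
  (d | (~a | ~c)) = 1111111111011101
  ((d | (~a | ~c)) & a) = 0000000011011101
  (d | ~a) = 1111111101010101
  (~c & (d | ~a)) = 1100110001000100
  (((d | (~a | ~c)) & a) & (~c & (d | ~a))) = 0000000001000100
  ((((d | (~a | ~c)) & a) & (~c & (d | ~a))) | b) = 0000111101001111

((((d | (~a | ~c)) & a) & (~c & (d | ~a))) | b)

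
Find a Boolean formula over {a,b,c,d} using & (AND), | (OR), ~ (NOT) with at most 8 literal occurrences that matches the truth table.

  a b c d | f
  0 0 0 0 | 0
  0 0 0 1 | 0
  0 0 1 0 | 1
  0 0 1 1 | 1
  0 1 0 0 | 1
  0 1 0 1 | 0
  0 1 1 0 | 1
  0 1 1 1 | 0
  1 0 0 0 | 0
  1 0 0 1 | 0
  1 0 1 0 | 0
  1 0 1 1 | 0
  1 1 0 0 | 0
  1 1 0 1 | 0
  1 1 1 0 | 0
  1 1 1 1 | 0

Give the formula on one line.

  ~d = 1010101010101010
  (~d & a) = 0000000010101010
  (c | b) = 0011111100111111
  ((~d & a) | (c | b)) = 0011111110111111
  ~a = 1111111100000000
  (((~d & a) | (c | b)) & ~a) = 0011111100000000
  ~b = 1111000011110000
  (~b | ~d) = 1111101011111010
  ((((~d & a) | (c | b)) & ~a) & (~b | ~d)) = 0011101000000000

((((~d & a) | (c | b)) & ~a) & (~b | ~d))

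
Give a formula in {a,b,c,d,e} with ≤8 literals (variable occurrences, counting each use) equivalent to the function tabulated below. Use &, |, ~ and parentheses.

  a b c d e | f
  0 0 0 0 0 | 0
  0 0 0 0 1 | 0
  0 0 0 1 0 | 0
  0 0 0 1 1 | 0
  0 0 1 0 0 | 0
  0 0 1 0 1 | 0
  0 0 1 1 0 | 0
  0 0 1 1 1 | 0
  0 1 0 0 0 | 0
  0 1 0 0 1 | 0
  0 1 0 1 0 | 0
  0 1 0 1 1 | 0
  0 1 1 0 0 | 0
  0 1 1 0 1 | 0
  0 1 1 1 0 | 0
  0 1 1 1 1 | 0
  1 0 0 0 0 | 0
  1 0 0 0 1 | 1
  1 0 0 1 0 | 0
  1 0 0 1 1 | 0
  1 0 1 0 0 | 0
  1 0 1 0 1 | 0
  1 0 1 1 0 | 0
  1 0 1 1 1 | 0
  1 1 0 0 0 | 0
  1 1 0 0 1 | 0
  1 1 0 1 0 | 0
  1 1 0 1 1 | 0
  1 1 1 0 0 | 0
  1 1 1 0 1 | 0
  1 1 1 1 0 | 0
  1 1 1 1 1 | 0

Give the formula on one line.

((~d & a) & (~c & (e & ~b)))

  ~d = 11001100110011001100110011001100
  (~d & a) = 00000000000000001100110011001100
  ~c = 11110000111100001111000011110000
  ~b = 11111111000000001111111100000000
  (e & ~b) = 01010101000000000101010100000000
  (~c & (e & ~b)) = 01010000000000000101000000000000
  ((~d & a) & (~c & (e & ~b))) = 00000000000000000100000000000000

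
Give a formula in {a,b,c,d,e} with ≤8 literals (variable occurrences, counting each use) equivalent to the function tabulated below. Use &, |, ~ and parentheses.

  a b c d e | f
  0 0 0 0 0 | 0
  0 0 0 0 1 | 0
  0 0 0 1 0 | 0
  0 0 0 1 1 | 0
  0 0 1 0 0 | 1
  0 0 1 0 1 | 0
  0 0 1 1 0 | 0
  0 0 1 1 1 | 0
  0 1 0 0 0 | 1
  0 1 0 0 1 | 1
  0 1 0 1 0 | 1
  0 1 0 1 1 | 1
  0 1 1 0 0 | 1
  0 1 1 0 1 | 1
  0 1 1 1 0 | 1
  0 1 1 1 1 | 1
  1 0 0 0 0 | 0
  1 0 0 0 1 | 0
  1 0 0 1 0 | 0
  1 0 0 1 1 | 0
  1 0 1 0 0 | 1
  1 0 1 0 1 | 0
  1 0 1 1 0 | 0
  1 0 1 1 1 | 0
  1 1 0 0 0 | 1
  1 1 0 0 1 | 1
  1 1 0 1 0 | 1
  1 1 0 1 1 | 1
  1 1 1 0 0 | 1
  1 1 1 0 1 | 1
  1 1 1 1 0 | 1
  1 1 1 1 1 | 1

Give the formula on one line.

  ~d = 11001100110011001100110011001100
  (~d | e) = 11011101110111011101110111011101
  (c & a) = 00000000000000000000111100001111
  (~d | (c & a)) = 11001100110011001100111111001111
  ~e = 10101010101010101010101010101010
  (~e & c) = 00001010000010100000101000001010
  ((~d | (c & a)) & (~e & c)) = 00001000000010000000101000001010
  ((~d | e) & ((~d | (c & a)) & (~e & c))) = 00001000000010000000100000001000
  (b | ((~d | e) & ((~d | (c & a)) & (~e & c)))) = 00001000111111110000100011111111

(b | ((~d | e) & ((~d | (c & a)) & (~e & c))))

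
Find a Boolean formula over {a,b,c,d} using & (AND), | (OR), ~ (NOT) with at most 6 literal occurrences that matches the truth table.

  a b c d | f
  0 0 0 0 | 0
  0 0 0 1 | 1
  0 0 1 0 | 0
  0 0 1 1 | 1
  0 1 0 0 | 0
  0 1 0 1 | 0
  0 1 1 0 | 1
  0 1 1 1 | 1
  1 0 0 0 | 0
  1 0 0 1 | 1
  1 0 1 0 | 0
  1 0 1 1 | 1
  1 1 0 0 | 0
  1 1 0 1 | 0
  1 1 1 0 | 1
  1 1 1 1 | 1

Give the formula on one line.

((~b & (b | d)) | (b & c))

  ~b = 1111000011110000
  (b | d) = 0101111101011111
  (~b & (b | d)) = 0101000001010000
  (b & c) = 0000001100000011
  ((~b & (b | d)) | (b & c)) = 0101001101010011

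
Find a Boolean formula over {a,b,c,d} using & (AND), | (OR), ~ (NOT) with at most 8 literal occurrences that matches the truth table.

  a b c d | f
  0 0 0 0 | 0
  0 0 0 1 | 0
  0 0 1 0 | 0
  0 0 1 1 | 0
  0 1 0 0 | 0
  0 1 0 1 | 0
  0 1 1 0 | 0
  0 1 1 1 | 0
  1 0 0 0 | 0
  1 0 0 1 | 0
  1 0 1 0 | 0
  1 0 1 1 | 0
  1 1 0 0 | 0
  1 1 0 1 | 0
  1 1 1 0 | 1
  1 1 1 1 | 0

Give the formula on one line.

((b & (c & (a | ~b))) & ~d)

  ~b = 1111000011110000
  (a | ~b) = 1111000011111111
  (c & (a | ~b)) = 0011000000110011
  (b & (c & (a | ~b))) = 0000000000000011
  ~d = 1010101010101010
  ((b & (c & (a | ~b))) & ~d) = 0000000000000010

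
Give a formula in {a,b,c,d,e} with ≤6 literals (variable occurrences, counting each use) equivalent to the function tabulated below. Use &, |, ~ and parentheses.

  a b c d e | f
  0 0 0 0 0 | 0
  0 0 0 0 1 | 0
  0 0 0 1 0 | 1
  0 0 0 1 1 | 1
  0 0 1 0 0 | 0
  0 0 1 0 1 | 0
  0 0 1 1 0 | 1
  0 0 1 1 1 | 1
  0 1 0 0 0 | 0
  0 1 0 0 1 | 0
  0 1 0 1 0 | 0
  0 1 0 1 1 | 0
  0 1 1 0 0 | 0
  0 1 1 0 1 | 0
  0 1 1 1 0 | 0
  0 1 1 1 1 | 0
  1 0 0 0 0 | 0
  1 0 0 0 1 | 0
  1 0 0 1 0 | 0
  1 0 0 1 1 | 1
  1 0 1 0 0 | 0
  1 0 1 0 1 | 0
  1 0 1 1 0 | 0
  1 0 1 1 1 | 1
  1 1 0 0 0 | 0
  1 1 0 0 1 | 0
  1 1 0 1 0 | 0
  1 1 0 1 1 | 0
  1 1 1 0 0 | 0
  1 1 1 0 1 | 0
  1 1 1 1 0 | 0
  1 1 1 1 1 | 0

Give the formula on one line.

  ~b = 11111111000000001111111100000000
  (d & ~b) = 00110011000000000011001100000000
  ~a = 11111111111111110000000000000000
  (~a | e) = 11111111111111110101010101010101
  ((d & ~b) & (~a | e)) = 00110011000000000001000100000000

((d & ~b) & (~a | e))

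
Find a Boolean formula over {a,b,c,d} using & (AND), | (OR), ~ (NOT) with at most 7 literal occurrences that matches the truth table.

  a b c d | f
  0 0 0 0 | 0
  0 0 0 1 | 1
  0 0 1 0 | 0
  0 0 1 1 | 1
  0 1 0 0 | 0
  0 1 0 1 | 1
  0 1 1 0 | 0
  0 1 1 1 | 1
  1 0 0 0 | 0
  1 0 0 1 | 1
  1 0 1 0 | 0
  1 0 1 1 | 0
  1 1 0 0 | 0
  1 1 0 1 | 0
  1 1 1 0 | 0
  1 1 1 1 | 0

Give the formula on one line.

  ~d = 1010101010101010
  ~b = 1111000011110000
  ~c = 1100110011001100
  (~b & ~c) = 1100000011000000
  (~d | (~b & ~c)) = 1110101011101010
  ~a = 1111111100000000
  (b & ~d) = 0000101000001010
  (~a | (b & ~d)) = 1111111100001010
  ((~d | (~b & ~c)) | (~a | (b & ~d))) = 1111111111101010
  (((~d | (~b & ~c)) | (~a | (b & ~d))) & d) = 0101010101000000

(((~d | (~b & ~c)) | (~a | (b & ~d))) & d)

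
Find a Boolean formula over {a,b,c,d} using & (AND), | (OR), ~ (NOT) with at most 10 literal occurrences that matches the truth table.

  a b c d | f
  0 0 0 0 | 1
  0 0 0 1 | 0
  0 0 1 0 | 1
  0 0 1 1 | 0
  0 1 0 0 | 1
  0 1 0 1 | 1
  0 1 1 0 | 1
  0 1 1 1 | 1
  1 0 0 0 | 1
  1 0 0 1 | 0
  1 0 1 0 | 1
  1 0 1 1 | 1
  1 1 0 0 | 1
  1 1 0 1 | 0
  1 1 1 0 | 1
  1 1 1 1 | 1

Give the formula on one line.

  ~a = 1111111100000000
  (b & d) = 0000010100000101
  (~a & (b & d)) = 0000010100000000
  ~d = 1010101010101010
  (a & c) = 0000000000110011
  (d & (a & c)) = 0000000000010001
  (~d | (d & (a & c))) = 1010101010111011
  ((~a & (b & d)) | (~d | (d & (a & c)))) = 1010111110111011

((~a & (b & d)) | (~d | (d & (a & c))))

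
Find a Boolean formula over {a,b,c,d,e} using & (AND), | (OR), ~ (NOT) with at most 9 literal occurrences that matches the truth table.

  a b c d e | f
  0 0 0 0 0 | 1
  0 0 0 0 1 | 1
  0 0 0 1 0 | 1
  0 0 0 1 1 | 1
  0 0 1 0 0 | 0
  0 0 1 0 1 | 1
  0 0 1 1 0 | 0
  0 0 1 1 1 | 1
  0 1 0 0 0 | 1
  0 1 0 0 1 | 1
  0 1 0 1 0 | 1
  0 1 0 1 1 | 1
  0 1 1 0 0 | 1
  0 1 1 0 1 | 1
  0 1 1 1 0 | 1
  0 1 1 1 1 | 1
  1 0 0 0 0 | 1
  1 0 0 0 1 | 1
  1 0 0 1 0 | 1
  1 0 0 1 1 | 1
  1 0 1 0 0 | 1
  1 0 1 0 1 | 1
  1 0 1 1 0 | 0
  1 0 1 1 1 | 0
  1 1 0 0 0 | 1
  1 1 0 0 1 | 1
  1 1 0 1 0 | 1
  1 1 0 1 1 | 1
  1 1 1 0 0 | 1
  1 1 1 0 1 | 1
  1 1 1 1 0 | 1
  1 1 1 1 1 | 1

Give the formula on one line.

(((b | ~c) | (e & (b | ~a))) | ((~c & b) | (~d & a)))

  ~c = 11110000111100001111000011110000
  (b | ~c) = 11110000111111111111000011111111
  ~a = 11111111111111110000000000000000
  (b | ~a) = 11111111111111110000000011111111
  (e & (b | ~a)) = 01010101010101010000000001010101
  ((b | ~c) | (e & (b | ~a))) = 11110101111111111111000011111111
  (~c & b) = 00000000111100000000000011110000
  ~d = 11001100110011001100110011001100
  (~d & a) = 00000000000000001100110011001100
  ((~c & b) | (~d & a)) = 00000000111100001100110011111100
  (((b | ~c) | (e & (b | ~a))) | ((~c & b) | (~d & a))) = 11110101111111111111110011111111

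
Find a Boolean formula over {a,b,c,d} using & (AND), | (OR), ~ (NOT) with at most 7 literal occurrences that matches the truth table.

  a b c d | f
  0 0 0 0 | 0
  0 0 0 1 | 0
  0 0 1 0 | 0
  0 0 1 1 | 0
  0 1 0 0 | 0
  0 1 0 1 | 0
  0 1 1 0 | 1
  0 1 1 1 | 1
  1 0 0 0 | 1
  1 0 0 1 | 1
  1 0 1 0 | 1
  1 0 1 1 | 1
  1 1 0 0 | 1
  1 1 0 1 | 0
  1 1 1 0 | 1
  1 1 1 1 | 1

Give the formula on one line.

((b | a) & (((~b | (c | ~d)) & a) | c))

  (b | a) = 0000111111111111
  ~b = 1111000011110000
  ~d = 1010101010101010
  (c | ~d) = 1011101110111011
  (~b | (c | ~d)) = 1111101111111011
  ((~b | (c | ~d)) & a) = 0000000011111011
  (((~b | (c | ~d)) & a) | c) = 0011001111111011
  ((b | a) & (((~b | (c | ~d)) & a) | c)) = 0000001111111011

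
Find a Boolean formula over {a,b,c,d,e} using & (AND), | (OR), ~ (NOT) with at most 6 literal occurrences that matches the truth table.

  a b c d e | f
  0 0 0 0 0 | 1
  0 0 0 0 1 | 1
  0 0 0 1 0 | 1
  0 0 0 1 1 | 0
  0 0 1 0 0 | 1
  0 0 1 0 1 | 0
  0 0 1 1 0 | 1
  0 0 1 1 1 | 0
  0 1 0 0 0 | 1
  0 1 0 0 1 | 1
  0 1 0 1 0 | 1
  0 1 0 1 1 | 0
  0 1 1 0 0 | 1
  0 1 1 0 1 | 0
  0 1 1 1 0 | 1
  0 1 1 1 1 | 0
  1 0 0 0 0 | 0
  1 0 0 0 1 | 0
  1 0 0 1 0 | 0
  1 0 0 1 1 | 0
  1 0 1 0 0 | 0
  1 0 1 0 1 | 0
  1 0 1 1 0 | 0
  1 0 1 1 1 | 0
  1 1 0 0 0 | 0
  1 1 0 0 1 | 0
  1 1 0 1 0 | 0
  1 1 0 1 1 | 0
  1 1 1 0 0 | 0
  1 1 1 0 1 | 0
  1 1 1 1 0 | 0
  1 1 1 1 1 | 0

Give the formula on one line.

  ~a = 11111111111111110000000000000000
  ~c = 11110000111100001111000011110000
  ~d = 11001100110011001100110011001100
  (~c & ~d) = 11000000110000001100000011000000
  ~e = 10101010101010101010101010101010
  ((~c & ~d) | ~e) = 11101010111010101110101011101010
  (~a & ((~c & ~d) | ~e)) = 11101010111010100000000000000000

(~a & ((~c & ~d) | ~e))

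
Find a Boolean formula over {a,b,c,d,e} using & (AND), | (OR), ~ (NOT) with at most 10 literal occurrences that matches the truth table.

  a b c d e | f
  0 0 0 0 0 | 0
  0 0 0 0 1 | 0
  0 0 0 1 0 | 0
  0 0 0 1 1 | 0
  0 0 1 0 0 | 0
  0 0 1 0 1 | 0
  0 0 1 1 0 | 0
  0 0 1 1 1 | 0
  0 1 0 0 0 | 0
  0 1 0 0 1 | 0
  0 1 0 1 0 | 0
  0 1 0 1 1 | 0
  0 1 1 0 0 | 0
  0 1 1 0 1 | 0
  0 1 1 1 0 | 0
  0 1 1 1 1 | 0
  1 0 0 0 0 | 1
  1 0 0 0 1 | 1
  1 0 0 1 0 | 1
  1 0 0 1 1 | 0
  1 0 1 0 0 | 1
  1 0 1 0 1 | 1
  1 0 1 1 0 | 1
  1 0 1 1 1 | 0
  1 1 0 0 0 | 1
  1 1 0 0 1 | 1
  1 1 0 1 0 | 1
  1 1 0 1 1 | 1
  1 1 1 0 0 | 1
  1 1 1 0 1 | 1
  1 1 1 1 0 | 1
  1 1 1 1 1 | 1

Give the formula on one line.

  ~e = 10101010101010101010101010101010
  ~d = 11001100110011001100110011001100
  (~e | ~d) = 11101110111011101110111011101110
  (b | (~e | ~d)) = 11101110111111111110111011111111
  ~a = 11111111111111110000000000000000
  (~a | ~d) = 11111111111111111100110011001100
  ~c = 11110000111100001111000011110000
  ((~a | ~d) & ~c) = 11110000111100001100000011000000
  ((b | (~e | ~d)) | ((~a | ~d) & ~c)) = 11111110111111111110111011111111
  (a & ((b | (~e | ~d)) | ((~a | ~d) & ~c))) = 00000000000000001110111011111111

(a & ((b | (~e | ~d)) | ((~a | ~d) & ~c)))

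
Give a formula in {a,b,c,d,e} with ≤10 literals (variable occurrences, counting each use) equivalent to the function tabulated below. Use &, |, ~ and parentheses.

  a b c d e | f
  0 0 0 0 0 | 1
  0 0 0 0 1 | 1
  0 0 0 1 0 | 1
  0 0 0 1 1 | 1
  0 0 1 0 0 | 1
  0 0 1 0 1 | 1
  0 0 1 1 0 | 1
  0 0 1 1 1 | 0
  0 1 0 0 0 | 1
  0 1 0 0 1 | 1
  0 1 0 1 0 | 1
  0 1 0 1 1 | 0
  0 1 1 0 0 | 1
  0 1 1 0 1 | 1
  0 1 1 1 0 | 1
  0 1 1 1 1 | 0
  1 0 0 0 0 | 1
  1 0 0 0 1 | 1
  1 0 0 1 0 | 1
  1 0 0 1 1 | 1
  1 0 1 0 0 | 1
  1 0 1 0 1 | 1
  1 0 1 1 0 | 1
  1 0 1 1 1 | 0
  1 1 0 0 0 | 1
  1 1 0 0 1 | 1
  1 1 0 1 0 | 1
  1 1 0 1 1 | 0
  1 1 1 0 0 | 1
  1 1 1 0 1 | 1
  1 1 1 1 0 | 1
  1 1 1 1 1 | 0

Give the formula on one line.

  ~b = 11111111000000001111111100000000
  ~c = 11110000111100001111000011110000
  (~b & ~c) = 11110000000000001111000000000000
  ~d = 11001100110011001100110011001100
  (e | ~d) = 11011101110111011101110111011101
  (~b & (e | ~d)) = 11011101000000001101110100000000
  ((~b & ~c) & (~b & (e | ~d))) = 11010000000000001101000000000000
  ~e = 10101010101010101010101010101010
  (~e | ~d) = 11101110111011101110111011101110
  (((~b & ~c) & (~b & (e | ~d))) | (~e | ~d)) = 11111110111011101111111011101110

(((~b & ~c) & (~b & (e | ~d))) | (~e | ~d))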